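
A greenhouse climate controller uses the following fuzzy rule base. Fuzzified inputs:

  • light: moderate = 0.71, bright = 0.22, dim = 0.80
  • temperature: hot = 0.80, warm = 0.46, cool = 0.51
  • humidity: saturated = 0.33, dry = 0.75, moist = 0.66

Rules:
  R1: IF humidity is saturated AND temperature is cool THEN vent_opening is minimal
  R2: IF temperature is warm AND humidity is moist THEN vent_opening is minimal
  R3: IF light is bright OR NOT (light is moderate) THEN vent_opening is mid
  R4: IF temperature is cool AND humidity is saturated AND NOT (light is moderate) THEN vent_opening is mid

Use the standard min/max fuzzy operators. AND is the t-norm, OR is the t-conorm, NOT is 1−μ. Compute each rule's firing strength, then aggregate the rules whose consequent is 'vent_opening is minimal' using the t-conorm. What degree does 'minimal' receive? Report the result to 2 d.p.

R1: saturated=0.33, cool=0.51; AND[min(a, b)] → w = 0.33
R2: warm=0.46, moist=0.66; AND[min(a, b)] → w = 0.46
R3: bright=0.22, ¬moderate=1−0.71=0.29; OR[max(a, b)] → w = 0.29
R4: cool=0.51, saturated=0.33, ¬moderate=1−0.71=0.29; AND[min(a, b)] → w = 0.29
Rules with consequent 'minimal': {R1, R2} → strengths 0.33, 0.46
Aggregate via t-conorm [max(a, b)]: 0.46

0.46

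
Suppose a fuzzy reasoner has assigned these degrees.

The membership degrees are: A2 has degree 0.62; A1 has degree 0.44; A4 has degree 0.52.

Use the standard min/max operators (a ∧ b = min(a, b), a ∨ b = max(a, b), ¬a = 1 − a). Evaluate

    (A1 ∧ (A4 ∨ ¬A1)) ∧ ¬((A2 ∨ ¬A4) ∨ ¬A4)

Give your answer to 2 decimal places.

¬A1 = 1 − 0.44 = 0.56
A4 ∨ ¬A1 = max(a, b) on (0.52, 0.56) = 0.56
A1 ∧ (A4 ∨ ¬A1) = min(a, b) on (0.44, 0.56) = 0.44
¬A4 = 1 − 0.52 = 0.48
A2 ∨ ¬A4 = max(a, b) on (0.62, 0.48) = 0.62
¬A4 = 1 − 0.52 = 0.48
(A2 ∨ ¬A4) ∨ ¬A4 = max(a, b) on (0.62, 0.48) = 0.62
¬((A2 ∨ ¬A4) ∨ ¬A4) = 1 − 0.62 = 0.38
(A1 ∧ (A4 ∨ ¬A1)) ∧ ¬((A2 ∨ ¬A4) ∨ ¬A4) = min(a, b) on (0.44, 0.38) = 0.38

0.38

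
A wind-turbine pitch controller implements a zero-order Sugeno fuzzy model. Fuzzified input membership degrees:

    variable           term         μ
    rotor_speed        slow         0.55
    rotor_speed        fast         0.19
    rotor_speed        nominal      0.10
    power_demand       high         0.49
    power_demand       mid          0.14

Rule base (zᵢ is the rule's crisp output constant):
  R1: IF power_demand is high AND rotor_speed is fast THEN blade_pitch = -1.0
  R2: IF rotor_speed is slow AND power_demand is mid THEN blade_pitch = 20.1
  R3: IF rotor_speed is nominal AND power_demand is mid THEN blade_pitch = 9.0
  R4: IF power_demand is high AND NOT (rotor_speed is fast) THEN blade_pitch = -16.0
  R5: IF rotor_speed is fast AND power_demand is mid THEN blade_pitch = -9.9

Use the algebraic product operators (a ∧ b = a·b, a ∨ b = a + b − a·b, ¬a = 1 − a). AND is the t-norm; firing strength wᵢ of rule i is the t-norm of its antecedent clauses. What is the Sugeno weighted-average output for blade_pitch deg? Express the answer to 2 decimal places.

R1 (z=-1.0): high=0.49, fast=0.19; AND[a·b] → w = 0.0931
R2 (z=20.1): slow=0.55, mid=0.14; AND[a·b] → w = 0.0770
R3 (z=9.0): nominal=0.10, mid=0.14; AND[a·b] → w = 0.0140
R4 (z=-16.0): high=0.49, ¬fast=1−0.19=0.81; AND[a·b] → w = 0.3969
R5 (z=-9.9): fast=0.19, mid=0.14; AND[a·b] → w = 0.0266
Weighted average = (0.0931·-1.0 + 0.0770·20.1 + 0.0140·9.0 + 0.3969·-16.0 + 0.0266·-9.9) / (0.0931 + 0.0770 + 0.0140 + 0.3969 + 0.0266)
  = -5.0331 / 0.6076 = -8.28

-8.28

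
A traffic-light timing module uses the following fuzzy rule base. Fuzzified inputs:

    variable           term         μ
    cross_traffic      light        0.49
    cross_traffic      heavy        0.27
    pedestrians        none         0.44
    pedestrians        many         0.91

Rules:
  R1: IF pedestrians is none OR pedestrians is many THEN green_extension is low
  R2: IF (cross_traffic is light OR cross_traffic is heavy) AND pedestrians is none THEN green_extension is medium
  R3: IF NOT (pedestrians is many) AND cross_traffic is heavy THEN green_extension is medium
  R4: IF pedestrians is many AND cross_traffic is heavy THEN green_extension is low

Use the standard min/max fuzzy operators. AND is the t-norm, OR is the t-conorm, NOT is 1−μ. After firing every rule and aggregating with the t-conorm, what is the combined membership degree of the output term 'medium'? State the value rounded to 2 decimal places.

R1: none=0.44, many=0.91; OR[max(a, b)] → w = 0.91
R2: (light=0.49 OR heavy=0.27) = 0.49; AND[min(a, b)] with none=0.44 → w = 0.44
R3: ¬many=1−0.91=0.09, heavy=0.27; AND[min(a, b)] → w = 0.09
R4: many=0.91, heavy=0.27; AND[min(a, b)] → w = 0.27
Rules with consequent 'medium': {R2, R3} → strengths 0.44, 0.09
Aggregate via t-conorm [max(a, b)]: 0.44

0.44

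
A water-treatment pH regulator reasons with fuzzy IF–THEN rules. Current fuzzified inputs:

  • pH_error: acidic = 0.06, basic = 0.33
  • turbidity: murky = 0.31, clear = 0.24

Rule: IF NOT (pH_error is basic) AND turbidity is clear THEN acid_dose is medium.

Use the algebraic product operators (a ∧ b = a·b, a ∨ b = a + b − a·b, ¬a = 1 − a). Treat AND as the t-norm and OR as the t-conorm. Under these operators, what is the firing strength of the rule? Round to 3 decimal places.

0.161

firing strength: ¬basic=1−0.33=0.67, clear=0.24; AND[a·b] → w = 0.1608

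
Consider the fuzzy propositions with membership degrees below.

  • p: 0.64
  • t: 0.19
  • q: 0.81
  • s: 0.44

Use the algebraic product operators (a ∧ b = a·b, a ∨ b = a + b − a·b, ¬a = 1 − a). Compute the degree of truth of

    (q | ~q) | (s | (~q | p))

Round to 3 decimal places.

0.975

~q = 1 − 0.8100 = 0.1900
q | ~q = a + b − a·b on (0.8100, 0.1900) = 0.8461
~q = 1 − 0.8100 = 0.1900
~q | p = a + b − a·b on (0.1900, 0.6400) = 0.7084
s | (~q | p) = a + b − a·b on (0.4400, 0.7084) = 0.8367
(q | ~q) | (s | (~q | p)) = a + b − a·b on (0.8461, 0.8367) = 0.9749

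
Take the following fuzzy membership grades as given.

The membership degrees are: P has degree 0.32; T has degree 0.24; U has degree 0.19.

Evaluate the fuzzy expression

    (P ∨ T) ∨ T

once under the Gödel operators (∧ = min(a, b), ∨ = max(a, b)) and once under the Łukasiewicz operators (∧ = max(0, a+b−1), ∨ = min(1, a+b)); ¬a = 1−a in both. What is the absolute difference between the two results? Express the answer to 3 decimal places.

0.480

Under Gödel:
  P ∨ T = max(a, b) on (0.32, 0.24) = 0.32
  (P ∨ T) ∨ T = max(a, b) on (0.32, 0.24) = 0.32
  → value = 0.3200
Under Łukasiewicz:
  P ∨ T = min(1, a+b) on (0.32, 0.24) = 0.56
  (P ∨ T) ∨ T = min(1, a+b) on (0.56, 0.24) = 0.80
  → value = 0.8000
|0.3200 − 0.8000| = 0.480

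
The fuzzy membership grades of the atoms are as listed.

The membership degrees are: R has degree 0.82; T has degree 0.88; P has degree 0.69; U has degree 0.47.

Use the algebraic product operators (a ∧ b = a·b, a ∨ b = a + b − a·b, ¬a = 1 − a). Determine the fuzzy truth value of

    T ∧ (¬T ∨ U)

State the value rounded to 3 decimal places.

¬T = 1 − 0.8800 = 0.1200
¬T ∨ U = a + b − a·b on (0.1200, 0.4700) = 0.5336
T ∧ (¬T ∨ U) = a·b on (0.8800, 0.5336) = 0.4696

0.470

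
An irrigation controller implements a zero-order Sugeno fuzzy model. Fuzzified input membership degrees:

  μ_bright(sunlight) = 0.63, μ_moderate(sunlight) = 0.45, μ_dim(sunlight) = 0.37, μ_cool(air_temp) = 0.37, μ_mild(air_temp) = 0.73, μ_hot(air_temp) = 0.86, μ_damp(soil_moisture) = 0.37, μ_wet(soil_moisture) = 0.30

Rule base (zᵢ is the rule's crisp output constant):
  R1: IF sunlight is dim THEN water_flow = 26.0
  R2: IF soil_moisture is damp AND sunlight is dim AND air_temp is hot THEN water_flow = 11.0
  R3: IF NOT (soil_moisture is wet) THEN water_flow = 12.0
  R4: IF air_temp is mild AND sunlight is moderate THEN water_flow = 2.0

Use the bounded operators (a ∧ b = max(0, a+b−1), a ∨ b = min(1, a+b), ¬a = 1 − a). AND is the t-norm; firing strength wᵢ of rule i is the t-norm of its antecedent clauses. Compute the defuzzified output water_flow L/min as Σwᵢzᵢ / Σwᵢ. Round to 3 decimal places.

R1 (z=26.0): dim=0.37 → w = 0.37
R2 (z=11.0): damp=0.37, dim=0.37, hot=0.86; AND[max(0, a+b−1)] → w = 0.00
R3 (z=12.0): ¬wet=1−0.30=0.70 → w = 0.70
R4 (z=2.0): mild=0.73, moderate=0.45; AND[max(0, a+b−1)] → w = 0.18
Weighted average = (0.37·26.0 + 0.00·11.0 + 0.70·12.0 + 0.18·2.0) / (0.37 + 0.00 + 0.70 + 0.18)
  = 18.3800 / 1.2500 = 14.704

14.704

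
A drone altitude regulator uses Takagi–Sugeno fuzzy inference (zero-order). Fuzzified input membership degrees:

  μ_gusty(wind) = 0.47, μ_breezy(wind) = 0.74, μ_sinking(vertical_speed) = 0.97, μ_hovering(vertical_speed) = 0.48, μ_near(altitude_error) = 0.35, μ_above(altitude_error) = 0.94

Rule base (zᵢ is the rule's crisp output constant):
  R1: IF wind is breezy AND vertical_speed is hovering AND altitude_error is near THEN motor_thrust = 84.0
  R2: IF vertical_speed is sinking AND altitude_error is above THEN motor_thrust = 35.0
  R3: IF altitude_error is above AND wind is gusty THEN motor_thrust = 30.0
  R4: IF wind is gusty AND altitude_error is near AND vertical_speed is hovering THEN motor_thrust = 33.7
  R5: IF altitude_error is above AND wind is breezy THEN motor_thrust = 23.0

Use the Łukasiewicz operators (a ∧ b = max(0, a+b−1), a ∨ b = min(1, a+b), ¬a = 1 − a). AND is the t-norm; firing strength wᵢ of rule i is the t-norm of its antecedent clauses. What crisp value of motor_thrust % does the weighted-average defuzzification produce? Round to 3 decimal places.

R1 (z=84.0): breezy=0.74, hovering=0.48, near=0.35; AND[max(0, a+b−1)] → w = 0.00
R2 (z=35.0): sinking=0.97, above=0.94; AND[max(0, a+b−1)] → w = 0.91
R3 (z=30.0): above=0.94, gusty=0.47; AND[max(0, a+b−1)] → w = 0.41
R4 (z=33.7): gusty=0.47, near=0.35, hovering=0.48; AND[max(0, a+b−1)] → w = 0.00
R5 (z=23.0): above=0.94, breezy=0.74; AND[max(0, a+b−1)] → w = 0.68
Weighted average = (0.00·84.0 + 0.91·35.0 + 0.41·30.0 + 0.00·33.7 + 0.68·23.0) / (0.00 + 0.91 + 0.41 + 0.00 + 0.68)
  = 59.7900 / 2.0000 = 29.895

29.895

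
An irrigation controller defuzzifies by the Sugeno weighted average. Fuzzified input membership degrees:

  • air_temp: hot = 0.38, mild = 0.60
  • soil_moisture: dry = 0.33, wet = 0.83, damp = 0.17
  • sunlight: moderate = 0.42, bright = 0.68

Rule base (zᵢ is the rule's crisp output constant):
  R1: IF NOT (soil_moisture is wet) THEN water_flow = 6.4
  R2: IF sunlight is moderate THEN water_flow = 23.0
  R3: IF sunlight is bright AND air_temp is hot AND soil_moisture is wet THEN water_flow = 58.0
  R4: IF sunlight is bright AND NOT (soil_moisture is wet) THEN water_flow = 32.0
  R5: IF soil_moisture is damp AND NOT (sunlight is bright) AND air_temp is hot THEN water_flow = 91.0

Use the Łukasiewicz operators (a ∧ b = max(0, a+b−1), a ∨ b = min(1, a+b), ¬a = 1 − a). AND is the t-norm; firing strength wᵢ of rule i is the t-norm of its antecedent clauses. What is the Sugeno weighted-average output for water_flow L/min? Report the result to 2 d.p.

R1 (z=6.4): ¬wet=1−0.83=0.17 → w = 0.17
R2 (z=23.0): moderate=0.42 → w = 0.42
R3 (z=58.0): bright=0.68, hot=0.38, wet=0.83; AND[max(0, a+b−1)] → w = 0.00
R4 (z=32.0): bright=0.68, ¬wet=1−0.83=0.17; AND[max(0, a+b−1)] → w = 0.00
R5 (z=91.0): damp=0.17, ¬bright=1−0.68=0.32, hot=0.38; AND[max(0, a+b−1)] → w = 0.00
Weighted average = (0.17·6.4 + 0.42·23.0 + 0.00·58.0 + 0.00·32.0 + 0.00·91.0) / (0.17 + 0.42 + 0.00 + 0.00 + 0.00)
  = 10.7480 / 0.5900 = 18.22

18.22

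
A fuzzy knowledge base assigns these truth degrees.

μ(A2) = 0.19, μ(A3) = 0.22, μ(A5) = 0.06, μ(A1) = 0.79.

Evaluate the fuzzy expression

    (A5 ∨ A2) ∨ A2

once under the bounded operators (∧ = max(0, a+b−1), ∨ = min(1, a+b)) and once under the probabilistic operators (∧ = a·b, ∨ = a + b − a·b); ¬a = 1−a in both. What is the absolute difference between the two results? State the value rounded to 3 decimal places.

0.057

Under bounded:
  A5 ∨ A2 = min(1, a+b) on (0.06, 0.19) = 0.25
  (A5 ∨ A2) ∨ A2 = min(1, a+b) on (0.25, 0.19) = 0.44
  → value = 0.4400
Under probabilistic:
  A5 ∨ A2 = a + b − a·b on (0.0600, 0.1900) = 0.2386
  (A5 ∨ A2) ∨ A2 = a + b − a·b on (0.2386, 0.1900) = 0.3833
  → value = 0.3833
|0.4400 − 0.3833| = 0.057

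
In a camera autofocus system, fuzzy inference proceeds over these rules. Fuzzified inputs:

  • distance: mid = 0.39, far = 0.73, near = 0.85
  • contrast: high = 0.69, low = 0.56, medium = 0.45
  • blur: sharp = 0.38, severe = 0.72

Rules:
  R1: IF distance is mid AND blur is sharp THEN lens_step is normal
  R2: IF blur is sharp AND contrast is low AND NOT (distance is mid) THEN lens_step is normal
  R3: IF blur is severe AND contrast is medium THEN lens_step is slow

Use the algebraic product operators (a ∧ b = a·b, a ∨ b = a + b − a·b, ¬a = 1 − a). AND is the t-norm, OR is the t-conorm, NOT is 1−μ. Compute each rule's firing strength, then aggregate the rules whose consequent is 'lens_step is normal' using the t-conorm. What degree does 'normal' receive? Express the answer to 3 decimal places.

R1: mid=0.39, sharp=0.38; AND[a·b] → w = 0.1482
R2: sharp=0.38, low=0.56, ¬mid=1−0.39=0.61; AND[a·b] → w = 0.1298
R3: severe=0.72, medium=0.45; AND[a·b] → w = 0.3240
Rules with consequent 'normal': {R1, R2} → strengths 0.1482, 0.1298
Aggregate via t-conorm [a + b − a·b]: 0.2588

0.259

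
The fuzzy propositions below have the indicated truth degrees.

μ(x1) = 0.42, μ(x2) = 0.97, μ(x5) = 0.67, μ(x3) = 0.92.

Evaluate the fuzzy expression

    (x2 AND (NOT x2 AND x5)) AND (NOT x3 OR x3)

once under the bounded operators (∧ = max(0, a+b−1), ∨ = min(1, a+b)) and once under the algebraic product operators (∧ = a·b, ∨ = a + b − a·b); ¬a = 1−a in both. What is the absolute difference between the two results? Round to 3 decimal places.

Under bounded:
  NOT x2 = 1 − 0.97 = 0.03
  NOT x2 AND x5 = max(0, a+b−1) on (0.03, 0.67) = 0.00
  x2 AND (NOT x2 AND x5) = max(0, a+b−1) on (0.97, 0.00) = 0.00
  NOT x3 = 1 − 0.92 = 0.08
  NOT x3 OR x3 = min(1, a+b) on (0.08, 0.92) = 1.00
  (x2 AND (NOT x2 AND x5)) AND (NOT x3 OR x3) = max(0, a+b−1) on (0.00, 1.00) = 0.00
  → value = 0.0000
Under algebraic product:
  NOT x2 = 1 − 0.9700 = 0.0300
  NOT x2 AND x5 = a·b on (0.0300, 0.6700) = 0.0201
  x2 AND (NOT x2 AND x5) = a·b on (0.9700, 0.0201) = 0.0195
  NOT x3 = 1 − 0.9200 = 0.0800
  NOT x3 OR x3 = a + b − a·b on (0.0800, 0.9200) = 0.9264
  (x2 AND (NOT x2 AND x5)) AND (NOT x3 OR x3) = a·b on (0.0195, 0.9264) = 0.0181
  → value = 0.0181
|0.0000 − 0.0181| = 0.018

0.018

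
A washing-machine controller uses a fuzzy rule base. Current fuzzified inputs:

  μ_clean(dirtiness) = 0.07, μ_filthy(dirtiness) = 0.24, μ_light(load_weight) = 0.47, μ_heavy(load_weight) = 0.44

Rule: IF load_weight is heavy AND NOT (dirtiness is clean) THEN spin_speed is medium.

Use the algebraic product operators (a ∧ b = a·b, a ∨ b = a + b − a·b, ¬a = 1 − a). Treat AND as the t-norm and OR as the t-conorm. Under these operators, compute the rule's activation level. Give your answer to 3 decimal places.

firing strength: heavy=0.44, ¬clean=1−0.07=0.93; AND[a·b] → w = 0.4092

0.409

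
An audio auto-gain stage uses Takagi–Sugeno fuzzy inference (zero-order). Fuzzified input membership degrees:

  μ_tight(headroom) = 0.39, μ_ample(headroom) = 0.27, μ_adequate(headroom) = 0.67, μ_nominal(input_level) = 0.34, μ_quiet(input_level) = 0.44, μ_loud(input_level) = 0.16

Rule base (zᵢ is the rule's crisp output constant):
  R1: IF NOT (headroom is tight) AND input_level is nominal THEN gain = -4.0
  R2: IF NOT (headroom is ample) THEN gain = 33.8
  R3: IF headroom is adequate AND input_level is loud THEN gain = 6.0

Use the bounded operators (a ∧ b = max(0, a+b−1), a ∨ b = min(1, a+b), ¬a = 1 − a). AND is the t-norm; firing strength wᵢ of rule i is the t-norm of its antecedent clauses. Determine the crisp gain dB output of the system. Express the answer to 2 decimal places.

R1 (z=-4.0): ¬tight=1−0.39=0.61, nominal=0.34; AND[max(0, a+b−1)] → w = 0.00
R2 (z=33.8): ¬ample=1−0.27=0.73 → w = 0.73
R3 (z=6.0): adequate=0.67, loud=0.16; AND[max(0, a+b−1)] → w = 0.00
Weighted average = (0.00·-4.0 + 0.73·33.8 + 0.00·6.0) / (0.00 + 0.73 + 0.00)
  = 24.6740 / 0.7300 = 33.80

33.80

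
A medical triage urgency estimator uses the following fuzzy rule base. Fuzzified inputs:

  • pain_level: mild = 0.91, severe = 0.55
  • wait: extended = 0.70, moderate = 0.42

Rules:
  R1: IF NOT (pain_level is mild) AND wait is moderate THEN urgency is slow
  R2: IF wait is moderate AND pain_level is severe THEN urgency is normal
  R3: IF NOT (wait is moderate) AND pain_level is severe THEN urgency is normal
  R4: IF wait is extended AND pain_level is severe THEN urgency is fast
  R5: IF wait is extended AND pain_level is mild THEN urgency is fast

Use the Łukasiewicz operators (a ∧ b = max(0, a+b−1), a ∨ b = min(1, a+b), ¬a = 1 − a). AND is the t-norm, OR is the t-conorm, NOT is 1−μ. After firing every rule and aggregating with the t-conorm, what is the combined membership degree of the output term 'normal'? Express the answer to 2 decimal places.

R1: ¬mild=1−0.91=0.09, moderate=0.42; AND[max(0, a+b−1)] → w = 0.00
R2: moderate=0.42, severe=0.55; AND[max(0, a+b−1)] → w = 0.00
R3: ¬moderate=1−0.42=0.58, severe=0.55; AND[max(0, a+b−1)] → w = 0.13
R4: extended=0.70, severe=0.55; AND[max(0, a+b−1)] → w = 0.25
R5: extended=0.70, mild=0.91; AND[max(0, a+b−1)] → w = 0.61
Rules with consequent 'normal': {R2, R3} → strengths 0.00, 0.13
Aggregate via t-conorm [min(1, a+b)]: 0.13

0.13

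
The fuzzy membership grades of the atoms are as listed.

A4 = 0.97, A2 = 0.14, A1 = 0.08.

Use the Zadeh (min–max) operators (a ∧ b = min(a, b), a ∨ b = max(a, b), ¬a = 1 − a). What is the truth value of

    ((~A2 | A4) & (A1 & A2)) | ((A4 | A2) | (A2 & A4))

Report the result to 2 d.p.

0.97

~A2 = 1 − 0.14 = 0.86
~A2 | A4 = max(a, b) on (0.86, 0.97) = 0.97
A1 & A2 = min(a, b) on (0.08, 0.14) = 0.08
(~A2 | A4) & (A1 & A2) = min(a, b) on (0.97, 0.08) = 0.08
A4 | A2 = max(a, b) on (0.97, 0.14) = 0.97
A2 & A4 = min(a, b) on (0.14, 0.97) = 0.14
(A4 | A2) | (A2 & A4) = max(a, b) on (0.97, 0.14) = 0.97
((~A2 | A4) & (A1 & A2)) | ((A4 | A2) | (A2 & A4)) = max(a, b) on (0.08, 0.97) = 0.97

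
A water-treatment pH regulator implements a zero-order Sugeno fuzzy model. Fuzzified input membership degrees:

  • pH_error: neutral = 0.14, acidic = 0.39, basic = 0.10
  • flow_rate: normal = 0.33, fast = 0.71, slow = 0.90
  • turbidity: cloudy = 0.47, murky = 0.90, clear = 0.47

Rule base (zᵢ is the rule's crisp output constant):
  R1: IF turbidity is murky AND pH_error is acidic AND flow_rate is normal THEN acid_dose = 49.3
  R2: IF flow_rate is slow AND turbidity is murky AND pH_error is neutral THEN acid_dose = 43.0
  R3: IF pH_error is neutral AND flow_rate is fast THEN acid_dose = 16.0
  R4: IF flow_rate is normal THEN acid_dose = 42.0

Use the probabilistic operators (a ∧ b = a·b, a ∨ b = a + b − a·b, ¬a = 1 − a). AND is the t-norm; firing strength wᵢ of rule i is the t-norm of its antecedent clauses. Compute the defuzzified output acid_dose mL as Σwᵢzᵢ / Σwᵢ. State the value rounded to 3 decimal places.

39.532

R1 (z=49.3): murky=0.90, acidic=0.39, normal=0.33; AND[a·b] → w = 0.1158
R2 (z=43.0): slow=0.90, murky=0.90, neutral=0.14; AND[a·b] → w = 0.1134
R3 (z=16.0): neutral=0.14, fast=0.71; AND[a·b] → w = 0.0994
R4 (z=42.0): normal=0.33 → w = 0.3300
Weighted average = (0.1158·49.3 + 0.1134·43.0 + 0.0994·16.0 + 0.3300·42.0) / (0.1158 + 0.1134 + 0.0994 + 0.3300)
  = 26.0370 / 0.6586 = 39.532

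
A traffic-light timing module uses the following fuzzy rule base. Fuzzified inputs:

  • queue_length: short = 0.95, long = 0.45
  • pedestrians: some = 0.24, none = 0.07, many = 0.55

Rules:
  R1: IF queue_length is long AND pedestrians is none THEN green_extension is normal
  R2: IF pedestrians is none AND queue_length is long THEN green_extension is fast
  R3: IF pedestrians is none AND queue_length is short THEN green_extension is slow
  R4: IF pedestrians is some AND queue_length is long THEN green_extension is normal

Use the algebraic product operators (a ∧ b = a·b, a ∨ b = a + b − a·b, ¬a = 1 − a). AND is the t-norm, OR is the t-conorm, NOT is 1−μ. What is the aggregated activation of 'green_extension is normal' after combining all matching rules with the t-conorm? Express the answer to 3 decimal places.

R1: long=0.45, none=0.07; AND[a·b] → w = 0.0315
R2: none=0.07, long=0.45; AND[a·b] → w = 0.0315
R3: none=0.07, short=0.95; AND[a·b] → w = 0.0665
R4: some=0.24, long=0.45; AND[a·b] → w = 0.1080
Rules with consequent 'normal': {R1, R4} → strengths 0.0315, 0.1080
Aggregate via t-conorm [a + b − a·b]: 0.1361

0.136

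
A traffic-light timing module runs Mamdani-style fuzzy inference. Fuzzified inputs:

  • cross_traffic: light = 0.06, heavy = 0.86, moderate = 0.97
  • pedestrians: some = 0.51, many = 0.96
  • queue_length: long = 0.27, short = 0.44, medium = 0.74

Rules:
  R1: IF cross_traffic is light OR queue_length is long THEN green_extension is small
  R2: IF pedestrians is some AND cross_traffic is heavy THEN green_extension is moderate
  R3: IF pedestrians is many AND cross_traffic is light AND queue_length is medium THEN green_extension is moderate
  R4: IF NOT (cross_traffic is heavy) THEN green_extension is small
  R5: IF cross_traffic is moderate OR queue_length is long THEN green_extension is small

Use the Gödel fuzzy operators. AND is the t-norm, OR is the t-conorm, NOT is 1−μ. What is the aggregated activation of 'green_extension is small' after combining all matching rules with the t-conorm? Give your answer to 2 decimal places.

R1: light=0.06, long=0.27; OR[max(a, b)] → w = 0.27
R2: some=0.51, heavy=0.86; AND[min(a, b)] → w = 0.51
R3: many=0.96, light=0.06, medium=0.74; AND[min(a, b)] → w = 0.06
R4: ¬heavy=1−0.86=0.14 → w = 0.14
R5: moderate=0.97, long=0.27; OR[max(a, b)] → w = 0.97
Rules with consequent 'small': {R1, R4, R5} → strengths 0.27, 0.14, 0.97
Aggregate via t-conorm [max(a, b)]: 0.97

0.97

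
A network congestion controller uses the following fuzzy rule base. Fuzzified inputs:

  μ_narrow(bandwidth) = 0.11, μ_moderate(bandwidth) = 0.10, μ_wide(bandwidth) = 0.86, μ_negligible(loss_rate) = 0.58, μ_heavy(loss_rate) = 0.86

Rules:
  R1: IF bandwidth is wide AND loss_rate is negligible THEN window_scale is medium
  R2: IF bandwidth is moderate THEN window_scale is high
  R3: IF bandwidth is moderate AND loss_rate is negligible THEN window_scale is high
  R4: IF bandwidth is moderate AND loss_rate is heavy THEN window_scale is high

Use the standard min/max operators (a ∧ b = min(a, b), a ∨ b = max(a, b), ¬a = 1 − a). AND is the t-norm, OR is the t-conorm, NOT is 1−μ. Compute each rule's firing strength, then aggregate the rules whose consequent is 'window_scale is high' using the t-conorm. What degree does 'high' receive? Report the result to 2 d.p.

0.10

R1: wide=0.86, negligible=0.58; AND[min(a, b)] → w = 0.58
R2: moderate=0.10 → w = 0.10
R3: moderate=0.10, negligible=0.58; AND[min(a, b)] → w = 0.10
R4: moderate=0.10, heavy=0.86; AND[min(a, b)] → w = 0.10
Rules with consequent 'high': {R2, R3, R4} → strengths 0.10, 0.10, 0.10
Aggregate via t-conorm [max(a, b)]: 0.10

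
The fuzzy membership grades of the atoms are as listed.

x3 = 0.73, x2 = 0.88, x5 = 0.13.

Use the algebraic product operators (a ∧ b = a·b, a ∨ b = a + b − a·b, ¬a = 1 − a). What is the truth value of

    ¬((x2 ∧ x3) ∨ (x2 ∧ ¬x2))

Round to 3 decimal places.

x2 ∧ x3 = a·b on (0.8800, 0.7300) = 0.6424
¬x2 = 1 − 0.8800 = 0.1200
x2 ∧ ¬x2 = a·b on (0.8800, 0.1200) = 0.1056
(x2 ∧ x3) ∨ (x2 ∧ ¬x2) = a + b − a·b on (0.6424, 0.1056) = 0.6802
¬((x2 ∧ x3) ∨ (x2 ∧ ¬x2)) = 1 − 0.6802 = 0.3198

0.320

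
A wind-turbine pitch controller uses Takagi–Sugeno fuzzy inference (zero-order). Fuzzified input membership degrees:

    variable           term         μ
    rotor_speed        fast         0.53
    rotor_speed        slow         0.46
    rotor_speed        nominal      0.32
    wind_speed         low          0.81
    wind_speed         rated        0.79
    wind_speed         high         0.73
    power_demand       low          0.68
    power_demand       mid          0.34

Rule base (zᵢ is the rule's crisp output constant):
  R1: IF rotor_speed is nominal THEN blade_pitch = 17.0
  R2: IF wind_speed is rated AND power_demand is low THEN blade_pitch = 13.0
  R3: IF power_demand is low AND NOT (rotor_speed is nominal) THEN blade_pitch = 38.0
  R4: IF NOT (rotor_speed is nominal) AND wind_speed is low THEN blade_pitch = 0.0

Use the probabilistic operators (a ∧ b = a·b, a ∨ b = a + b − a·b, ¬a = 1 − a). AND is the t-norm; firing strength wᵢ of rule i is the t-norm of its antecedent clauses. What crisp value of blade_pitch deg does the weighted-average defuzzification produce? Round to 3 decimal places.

R1 (z=17.0): nominal=0.32 → w = 0.3200
R2 (z=13.0): rated=0.79, low=0.68; AND[a·b] → w = 0.5372
R3 (z=38.0): low=0.68, ¬nominal=1−0.32=0.68; AND[a·b] → w = 0.4624
R4 (z=0.0): ¬nominal=1−0.32=0.68, low=0.81; AND[a·b] → w = 0.5508
Weighted average = (0.3200·17.0 + 0.5372·13.0 + 0.4624·38.0 + 0.5508·0.0) / (0.3200 + 0.5372 + 0.4624 + 0.5508)
  = 29.9948 / 1.8704 = 16.037

16.037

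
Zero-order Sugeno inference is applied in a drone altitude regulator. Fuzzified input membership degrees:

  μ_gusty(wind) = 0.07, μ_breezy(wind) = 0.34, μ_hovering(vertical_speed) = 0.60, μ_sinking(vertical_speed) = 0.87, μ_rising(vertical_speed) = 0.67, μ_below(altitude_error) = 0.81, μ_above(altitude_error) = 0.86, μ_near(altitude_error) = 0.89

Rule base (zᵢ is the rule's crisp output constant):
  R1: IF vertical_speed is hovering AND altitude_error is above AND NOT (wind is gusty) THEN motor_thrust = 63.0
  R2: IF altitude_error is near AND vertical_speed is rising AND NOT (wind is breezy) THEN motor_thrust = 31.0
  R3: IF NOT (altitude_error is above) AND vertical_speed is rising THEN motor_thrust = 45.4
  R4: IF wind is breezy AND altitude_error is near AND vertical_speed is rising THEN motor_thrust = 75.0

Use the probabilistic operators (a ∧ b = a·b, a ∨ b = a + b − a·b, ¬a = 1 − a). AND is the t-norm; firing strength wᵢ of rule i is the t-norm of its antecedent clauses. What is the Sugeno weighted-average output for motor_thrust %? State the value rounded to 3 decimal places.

R1 (z=63.0): hovering=0.60, above=0.86, ¬gusty=1−0.07=0.93; AND[a·b] → w = 0.4799
R2 (z=31.0): near=0.89, rising=0.67, ¬breezy=1−0.34=0.66; AND[a·b] → w = 0.3936
R3 (z=45.4): ¬above=1−0.86=0.14, rising=0.67; AND[a·b] → w = 0.0938
R4 (z=75.0): breezy=0.34, near=0.89, rising=0.67; AND[a·b] → w = 0.2027
Weighted average = (0.4799·63.0 + 0.3936·31.0 + 0.0938·45.4 + 0.2027·75.0) / (0.4799 + 0.3936 + 0.0938 + 0.2027)
  = 61.8969 / 1.1700 = 52.904

52.904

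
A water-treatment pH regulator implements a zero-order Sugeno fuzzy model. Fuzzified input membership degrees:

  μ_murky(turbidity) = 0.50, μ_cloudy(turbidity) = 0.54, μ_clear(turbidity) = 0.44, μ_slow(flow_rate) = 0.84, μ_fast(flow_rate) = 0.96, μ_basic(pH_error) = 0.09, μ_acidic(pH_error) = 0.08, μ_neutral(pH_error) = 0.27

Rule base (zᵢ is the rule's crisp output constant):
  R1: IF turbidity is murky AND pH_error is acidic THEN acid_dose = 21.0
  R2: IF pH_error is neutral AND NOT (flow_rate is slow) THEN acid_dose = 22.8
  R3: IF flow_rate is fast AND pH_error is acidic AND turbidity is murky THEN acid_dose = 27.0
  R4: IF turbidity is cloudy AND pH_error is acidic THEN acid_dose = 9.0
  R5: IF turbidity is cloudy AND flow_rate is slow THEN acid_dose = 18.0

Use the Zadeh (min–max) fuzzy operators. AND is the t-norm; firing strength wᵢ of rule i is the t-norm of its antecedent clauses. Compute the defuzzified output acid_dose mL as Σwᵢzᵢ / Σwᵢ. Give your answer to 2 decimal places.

R1 (z=21.0): murky=0.50, acidic=0.08; AND[min(a, b)] → w = 0.08
R2 (z=22.8): neutral=0.27, ¬slow=1−0.84=0.16; AND[min(a, b)] → w = 0.16
R3 (z=27.0): fast=0.96, acidic=0.08, murky=0.50; AND[min(a, b)] → w = 0.08
R4 (z=9.0): cloudy=0.54, acidic=0.08; AND[min(a, b)] → w = 0.08
R5 (z=18.0): cloudy=0.54, slow=0.84; AND[min(a, b)] → w = 0.54
Weighted average = (0.08·21.0 + 0.16·22.8 + 0.08·27.0 + 0.08·9.0 + 0.54·18.0) / (0.08 + 0.16 + 0.08 + 0.08 + 0.54)
  = 17.9280 / 0.9400 = 19.07

19.07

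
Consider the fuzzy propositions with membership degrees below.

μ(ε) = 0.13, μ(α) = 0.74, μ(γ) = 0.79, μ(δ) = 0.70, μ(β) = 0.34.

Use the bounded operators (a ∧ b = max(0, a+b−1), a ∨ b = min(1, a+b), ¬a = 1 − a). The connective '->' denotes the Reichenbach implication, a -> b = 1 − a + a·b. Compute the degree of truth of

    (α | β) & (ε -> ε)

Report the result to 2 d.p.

0.89

α | β = min(1, a+b) on (0.74, 0.34) = 1.00
ε -> ε  [Reichenbach: 1 − a + a·b] with a=0.13, b=0.13 → 0.89
(α | β) & (ε -> ε) = max(0, a+b−1) on (1.00, 0.89) = 0.89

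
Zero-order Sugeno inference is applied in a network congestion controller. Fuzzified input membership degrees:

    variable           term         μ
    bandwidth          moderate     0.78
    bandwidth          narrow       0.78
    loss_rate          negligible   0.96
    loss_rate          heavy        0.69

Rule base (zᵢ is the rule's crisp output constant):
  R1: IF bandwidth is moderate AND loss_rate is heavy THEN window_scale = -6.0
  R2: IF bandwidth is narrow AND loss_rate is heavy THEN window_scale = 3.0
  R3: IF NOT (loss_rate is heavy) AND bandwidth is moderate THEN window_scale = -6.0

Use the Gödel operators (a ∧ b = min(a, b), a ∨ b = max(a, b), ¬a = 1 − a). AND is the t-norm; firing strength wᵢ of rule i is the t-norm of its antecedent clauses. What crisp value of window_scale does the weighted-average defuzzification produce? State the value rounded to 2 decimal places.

R1 (z=-6.0): moderate=0.78, heavy=0.69; AND[min(a, b)] → w = 0.69
R2 (z=3.0): narrow=0.78, heavy=0.69; AND[min(a, b)] → w = 0.69
R3 (z=-6.0): ¬heavy=1−0.69=0.31, moderate=0.78; AND[min(a, b)] → w = 0.31
Weighted average = (0.69·-6.0 + 0.69·3.0 + 0.31·-6.0) / (0.69 + 0.69 + 0.31)
  = -3.9300 / 1.6900 = -2.33

-2.33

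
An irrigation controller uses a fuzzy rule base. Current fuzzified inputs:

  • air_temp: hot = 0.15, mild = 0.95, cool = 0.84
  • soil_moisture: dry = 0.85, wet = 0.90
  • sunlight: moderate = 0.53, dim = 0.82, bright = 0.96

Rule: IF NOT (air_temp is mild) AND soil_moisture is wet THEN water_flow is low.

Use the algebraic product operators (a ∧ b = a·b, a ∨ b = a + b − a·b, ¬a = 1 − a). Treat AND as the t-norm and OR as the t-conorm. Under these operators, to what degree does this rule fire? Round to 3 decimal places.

0.045

firing strength: ¬mild=1−0.95=0.05, wet=0.90; AND[a·b] → w = 0.0450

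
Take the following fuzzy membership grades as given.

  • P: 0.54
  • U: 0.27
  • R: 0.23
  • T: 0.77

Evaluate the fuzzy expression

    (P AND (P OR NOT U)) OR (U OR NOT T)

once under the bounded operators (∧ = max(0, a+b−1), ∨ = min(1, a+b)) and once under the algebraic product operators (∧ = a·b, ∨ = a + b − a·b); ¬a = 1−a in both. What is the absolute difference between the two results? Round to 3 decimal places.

0.296

Under bounded:
  NOT U = 1 − 0.27 = 0.73
  P OR NOT U = min(1, a+b) on (0.54, 0.73) = 1.00
  P AND (P OR NOT U) = max(0, a+b−1) on (0.54, 1.00) = 0.54
  NOT T = 1 − 0.77 = 0.23
  U OR NOT T = min(1, a+b) on (0.27, 0.23) = 0.50
  (P AND (P OR NOT U)) OR (U OR NOT T) = min(1, a+b) on (0.54, 0.50) = 1.00
  → value = 1.0000
Under algebraic product:
  NOT U = 1 − 0.2700 = 0.7300
  P OR NOT U = a + b − a·b on (0.5400, 0.7300) = 0.8758
  P AND (P OR NOT U) = a·b on (0.5400, 0.8758) = 0.4729
  NOT T = 1 − 0.7700 = 0.2300
  U OR NOT T = a + b − a·b on (0.2700, 0.2300) = 0.4379
  (P AND (P OR NOT U)) OR (U OR NOT T) = a + b − a·b on (0.4729, 0.4379) = 0.7037
  → value = 0.7037
|1.0000 − 0.7037| = 0.296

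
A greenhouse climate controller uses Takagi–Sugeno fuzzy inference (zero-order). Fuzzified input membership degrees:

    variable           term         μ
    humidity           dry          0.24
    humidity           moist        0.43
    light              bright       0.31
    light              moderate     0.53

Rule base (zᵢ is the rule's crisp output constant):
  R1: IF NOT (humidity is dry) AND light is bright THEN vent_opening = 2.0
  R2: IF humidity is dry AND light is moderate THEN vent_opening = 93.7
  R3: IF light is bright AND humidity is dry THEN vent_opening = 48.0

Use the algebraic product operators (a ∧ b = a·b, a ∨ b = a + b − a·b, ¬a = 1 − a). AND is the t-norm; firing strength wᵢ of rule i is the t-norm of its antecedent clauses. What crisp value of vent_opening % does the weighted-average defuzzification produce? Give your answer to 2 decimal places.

R1 (z=2.0): ¬dry=1−0.24=0.76, bright=0.31; AND[a·b] → w = 0.2356
R2 (z=93.7): dry=0.24, moderate=0.53; AND[a·b] → w = 0.1272
R3 (z=48.0): bright=0.31, dry=0.24; AND[a·b] → w = 0.0744
Weighted average = (0.2356·2.0 + 0.1272·93.7 + 0.0744·48.0) / (0.2356 + 0.1272 + 0.0744)
  = 15.9610 / 0.4372 = 36.51

36.51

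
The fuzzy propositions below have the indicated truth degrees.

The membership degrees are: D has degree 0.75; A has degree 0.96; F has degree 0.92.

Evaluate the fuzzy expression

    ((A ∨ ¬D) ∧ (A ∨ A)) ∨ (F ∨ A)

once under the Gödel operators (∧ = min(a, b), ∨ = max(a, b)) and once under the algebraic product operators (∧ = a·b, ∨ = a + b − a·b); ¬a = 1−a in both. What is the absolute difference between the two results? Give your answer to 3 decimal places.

0.040

Under Gödel:
  ¬D = 1 − 0.75 = 0.25
  A ∨ ¬D = max(a, b) on (0.96, 0.25) = 0.96
  A ∨ A = max(a, b) on (0.96, 0.96) = 0.96
  (A ∨ ¬D) ∧ (A ∨ A) = min(a, b) on (0.96, 0.96) = 0.96
  F ∨ A = max(a, b) on (0.92, 0.96) = 0.96
  ((A ∨ ¬D) ∧ (A ∨ A)) ∨ (F ∨ A) = max(a, b) on (0.96, 0.96) = 0.96
  → value = 0.9600
Under algebraic product:
  ¬D = 1 − 0.7500 = 0.2500
  A ∨ ¬D = a + b − a·b on (0.9600, 0.2500) = 0.9700
  A ∨ A = a + b − a·b on (0.9600, 0.9600) = 0.9984
  (A ∨ ¬D) ∧ (A ∨ A) = a·b on (0.9700, 0.9984) = 0.9684
  F ∨ A = a + b − a·b on (0.9200, 0.9600) = 0.9968
  ((A ∨ ¬D) ∧ (A ∨ A)) ∨ (F ∨ A) = a + b − a·b on (0.9684, 0.9968) = 0.9999
  → value = 0.9999
|0.9600 − 0.9999| = 0.040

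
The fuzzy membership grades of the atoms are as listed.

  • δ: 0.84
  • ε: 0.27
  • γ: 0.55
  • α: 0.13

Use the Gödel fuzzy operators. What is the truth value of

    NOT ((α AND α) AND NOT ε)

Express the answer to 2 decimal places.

0.87

α AND α = min(a, b) on (0.13, 0.13) = 0.13
NOT ε = 1 − 0.27 = 0.73
(α AND α) AND NOT ε = min(a, b) on (0.13, 0.73) = 0.13
NOT ((α AND α) AND NOT ε) = 1 − 0.13 = 0.87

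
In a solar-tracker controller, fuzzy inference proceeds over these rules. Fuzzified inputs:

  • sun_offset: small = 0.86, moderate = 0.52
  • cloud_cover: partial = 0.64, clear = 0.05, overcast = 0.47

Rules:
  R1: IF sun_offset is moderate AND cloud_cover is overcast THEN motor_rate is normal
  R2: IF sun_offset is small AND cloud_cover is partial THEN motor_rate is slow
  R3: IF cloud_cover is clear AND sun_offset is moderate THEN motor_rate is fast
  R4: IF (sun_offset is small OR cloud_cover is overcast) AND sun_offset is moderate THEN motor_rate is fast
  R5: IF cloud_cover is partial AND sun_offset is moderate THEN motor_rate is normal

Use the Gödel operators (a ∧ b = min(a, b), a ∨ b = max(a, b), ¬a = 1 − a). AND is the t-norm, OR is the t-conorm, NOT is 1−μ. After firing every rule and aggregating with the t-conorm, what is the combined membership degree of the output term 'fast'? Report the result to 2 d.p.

0.52

R1: moderate=0.52, overcast=0.47; AND[min(a, b)] → w = 0.47
R2: small=0.86, partial=0.64; AND[min(a, b)] → w = 0.64
R3: clear=0.05, moderate=0.52; AND[min(a, b)] → w = 0.05
R4: (small=0.86 OR overcast=0.47) = 0.86; AND[min(a, b)] with moderate=0.52 → w = 0.52
R5: partial=0.64, moderate=0.52; AND[min(a, b)] → w = 0.52
Rules with consequent 'fast': {R3, R4} → strengths 0.05, 0.52
Aggregate via t-conorm [max(a, b)]: 0.52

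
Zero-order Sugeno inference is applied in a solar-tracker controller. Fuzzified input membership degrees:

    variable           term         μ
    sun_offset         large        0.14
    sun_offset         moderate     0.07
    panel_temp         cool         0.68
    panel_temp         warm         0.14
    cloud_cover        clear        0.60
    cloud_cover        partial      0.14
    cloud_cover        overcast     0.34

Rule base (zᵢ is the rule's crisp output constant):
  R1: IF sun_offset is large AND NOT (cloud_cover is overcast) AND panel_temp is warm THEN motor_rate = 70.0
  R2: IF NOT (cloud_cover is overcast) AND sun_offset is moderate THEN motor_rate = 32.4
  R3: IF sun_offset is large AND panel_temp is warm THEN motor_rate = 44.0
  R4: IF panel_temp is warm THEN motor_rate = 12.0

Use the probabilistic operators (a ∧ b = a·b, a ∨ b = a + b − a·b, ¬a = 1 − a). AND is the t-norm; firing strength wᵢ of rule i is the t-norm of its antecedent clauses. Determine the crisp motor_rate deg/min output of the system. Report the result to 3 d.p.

R1 (z=70.0): large=0.14, ¬overcast=1−0.34=0.66, warm=0.14; AND[a·b] → w = 0.0129
R2 (z=32.4): ¬overcast=1−0.34=0.66, moderate=0.07; AND[a·b] → w = 0.0462
R3 (z=44.0): large=0.14, warm=0.14; AND[a·b] → w = 0.0196
R4 (z=12.0): warm=0.14 → w = 0.1400
Weighted average = (0.0129·70.0 + 0.0462·32.4 + 0.0196·44.0 + 0.1400·12.0) / (0.0129 + 0.0462 + 0.0196 + 0.1400)
  = 4.9448 / 0.2187 = 22.606

22.606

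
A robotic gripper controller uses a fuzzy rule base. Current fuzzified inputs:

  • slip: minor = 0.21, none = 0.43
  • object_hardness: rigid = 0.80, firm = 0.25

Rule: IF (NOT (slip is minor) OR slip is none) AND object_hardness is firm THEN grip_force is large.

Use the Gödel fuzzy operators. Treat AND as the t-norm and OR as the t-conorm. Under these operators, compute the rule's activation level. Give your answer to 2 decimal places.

0.25

firing strength: (¬minor=1−0.21=0.79 OR none=0.43) = 0.79; AND[min(a, b)] with firm=0.25 → w = 0.25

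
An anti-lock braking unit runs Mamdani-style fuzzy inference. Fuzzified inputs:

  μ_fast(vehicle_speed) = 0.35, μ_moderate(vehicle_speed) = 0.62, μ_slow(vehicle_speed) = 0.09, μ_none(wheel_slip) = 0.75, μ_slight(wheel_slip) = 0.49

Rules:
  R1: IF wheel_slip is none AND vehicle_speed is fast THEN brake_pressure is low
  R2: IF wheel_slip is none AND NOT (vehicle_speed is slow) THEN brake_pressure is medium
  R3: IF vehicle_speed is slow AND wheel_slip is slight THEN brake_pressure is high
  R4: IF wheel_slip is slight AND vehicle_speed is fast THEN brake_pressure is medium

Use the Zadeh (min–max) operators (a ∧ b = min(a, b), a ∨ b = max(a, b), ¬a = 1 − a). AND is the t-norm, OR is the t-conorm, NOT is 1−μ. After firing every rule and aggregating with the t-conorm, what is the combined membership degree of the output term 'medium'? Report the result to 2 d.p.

0.75

R1: none=0.75, fast=0.35; AND[min(a, b)] → w = 0.35
R2: none=0.75, ¬slow=1−0.09=0.91; AND[min(a, b)] → w = 0.75
R3: slow=0.09, slight=0.49; AND[min(a, b)] → w = 0.09
R4: slight=0.49, fast=0.35; AND[min(a, b)] → w = 0.35
Rules with consequent 'medium': {R2, R4} → strengths 0.75, 0.35
Aggregate via t-conorm [max(a, b)]: 0.75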